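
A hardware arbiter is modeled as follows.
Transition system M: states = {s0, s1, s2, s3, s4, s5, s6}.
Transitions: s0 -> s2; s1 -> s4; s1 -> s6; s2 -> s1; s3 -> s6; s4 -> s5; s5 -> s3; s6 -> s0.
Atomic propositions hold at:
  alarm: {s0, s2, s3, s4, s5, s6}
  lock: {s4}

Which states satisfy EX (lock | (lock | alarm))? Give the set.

Sat(lock | alarm) = {s0, s2, s3, s4, s5, s6}
Sat(lock | (lock | alarm)) = {s0, s2, s3, s4, s5, s6}
Sat(EX (lock | (lock | alarm))) = {s : some successor in {s0, s2, s3, s4, s5, s6}} = {s0, s1, s3, s4, s5, s6}

{s0, s1, s3, s4, s5, s6}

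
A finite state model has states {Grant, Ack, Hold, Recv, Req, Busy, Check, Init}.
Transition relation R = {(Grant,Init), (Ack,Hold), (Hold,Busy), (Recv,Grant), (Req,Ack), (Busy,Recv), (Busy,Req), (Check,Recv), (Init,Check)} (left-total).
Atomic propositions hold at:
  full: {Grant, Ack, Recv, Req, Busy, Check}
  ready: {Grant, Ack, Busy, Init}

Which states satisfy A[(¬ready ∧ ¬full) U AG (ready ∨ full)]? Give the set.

{Grant, Recv, Check, Init}

Sat(¬ready) = {Hold, Recv, Req, Check}
Sat(¬full) = {Hold, Init}
Sat(¬ready ∧ ¬full) = {Hold}
Sat(ready ∨ full) = {Grant, Ack, Recv, Req, Busy, Check, Init}
AG (ready ∨ full): greatest fixpoint, start Z0 = {Grant, Ack, Recv, Req, Busy, Check, Init}, keep only states in Sat with every successor in Z. Z1 = {Grant, Recv, Req, Busy, Check, Init}; Z2 = {Grant, Recv, Busy, Check, Init}; Z3 = {Grant, Recv, Check, Init}; fixed.
Sat(AG (ready ∨ full)) = {Grant, Recv, Check, Init}
A[(¬ready ∧ ¬full) U AG (ready ∨ full)]: least fixpoint, start Z0 = Sat(AG (ready ∨ full)) = {Grant, Recv, Check, Init}, add states in Sat(¬ready ∧ ¬full) with every successor in Z. Already a fixed point.
Sat(A[(¬ready ∧ ¬full) U AG (ready ∨ full)]) = {Grant, Recv, Check, Init}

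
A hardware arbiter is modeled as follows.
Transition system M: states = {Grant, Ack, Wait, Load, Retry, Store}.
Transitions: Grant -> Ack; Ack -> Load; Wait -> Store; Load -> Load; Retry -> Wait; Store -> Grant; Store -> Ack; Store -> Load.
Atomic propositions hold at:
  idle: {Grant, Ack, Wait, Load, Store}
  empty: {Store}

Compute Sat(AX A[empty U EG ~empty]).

{Grant, Ack, Wait, Load, Store}

Sat(~empty) = {Grant, Ack, Wait, Load, Retry}
EG ~empty: greatest fixpoint, start Z0 = {Grant, Ack, Wait, Load, Retry}, keep only states in Sat with some successor in Z. Z1 = {Grant, Ack, Load, Retry}; Z2 = {Grant, Ack, Load}; fixed.
Sat(EG ~empty) = {Grant, Ack, Load}
A[empty U EG ~empty]: least fixpoint, start Z0 = Sat(EG ~empty) = {Grant, Ack, Load}, add states in Sat(empty) with every successor in Z. Z1 = {Grant, Ack, Load, Store}; fixed.
Sat(A[empty U EG ~empty]) = {Grant, Ack, Load, Store}
Sat(AX A[empty U EG ~empty]) = {s : every successor in {Grant, Ack, Load, Store}} = {Grant, Ack, Wait, Load, Store}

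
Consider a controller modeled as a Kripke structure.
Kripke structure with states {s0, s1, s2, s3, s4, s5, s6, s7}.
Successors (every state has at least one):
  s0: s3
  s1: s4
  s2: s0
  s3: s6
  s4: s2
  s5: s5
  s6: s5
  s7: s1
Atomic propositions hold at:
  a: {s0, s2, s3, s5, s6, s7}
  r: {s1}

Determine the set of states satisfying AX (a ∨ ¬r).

{s0, s1, s2, s3, s4, s5, s6}

Sat(¬r) = {s0, s2, s3, s4, s5, s6, s7}
Sat(a ∨ ¬r) = {s0, s2, s3, s4, s5, s6, s7}
Sat(AX (a ∨ ¬r)) = {s : every successor in {s0, s2, s3, s4, s5, s6, s7}} = {s0, s1, s2, s3, s4, s5, s6}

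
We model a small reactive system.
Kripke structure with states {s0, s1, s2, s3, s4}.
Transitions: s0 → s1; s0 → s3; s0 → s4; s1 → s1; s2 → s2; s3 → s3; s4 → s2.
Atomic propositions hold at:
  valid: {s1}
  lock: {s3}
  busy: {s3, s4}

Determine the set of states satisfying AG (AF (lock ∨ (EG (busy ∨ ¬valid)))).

{s2, s3, s4}

Sat(¬valid) = {s0, s2, s3, s4}
Sat(busy ∨ ¬valid) = {s0, s2, s3, s4}
EG (busy ∨ ¬valid): greatest fixpoint, start Z0 = {s0, s2, s3, s4}, keep only states in Sat with some successor in Z. Already a fixed point.
Sat(EG (busy ∨ ¬valid)) = {s0, s2, s3, s4}
Sat(lock ∨ (EG (busy ∨ ¬valid))) = {s0, s2, s3, s4}
AF (lock ∨ (EG (busy ∨ ¬valid))): least fixpoint, start Z0 = {s0, s2, s3, s4}, add states with every successor in Z. Already a fixed point.
Sat(AF (lock ∨ (EG (busy ∨ ¬valid)))) = {s0, s2, s3, s4}
AG (AF (lock ∨ (EG (busy ∨ ¬valid)))): greatest fixpoint, start Z0 = {s0, s2, s3, s4}, keep only states in Sat with every successor in Z. Z1 = {s2, s3, s4}; fixed.
Sat(AG (AF (lock ∨ (EG (busy ∨ ¬valid))))) = {s2, s3, s4}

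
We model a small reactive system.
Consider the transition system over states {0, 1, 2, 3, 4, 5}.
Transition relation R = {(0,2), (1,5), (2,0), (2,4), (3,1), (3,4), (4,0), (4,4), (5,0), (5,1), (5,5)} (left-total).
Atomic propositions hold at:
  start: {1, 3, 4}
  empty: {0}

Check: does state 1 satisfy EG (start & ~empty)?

No

Sat(~empty) = {1, 2, 3, 4, 5}
Sat(start & ~empty) = {1, 3, 4}
EG (start & ~empty): greatest fixpoint, start Z0 = {1, 3, 4}, keep only states in Sat with some successor in Z. Z1 = {3, 4}; fixed.
Sat(EG (start & ~empty)) = {3, 4}
1 ∉ Sat(EG (start & ~empty)) = {3, 4}, so the formula does not hold at 1.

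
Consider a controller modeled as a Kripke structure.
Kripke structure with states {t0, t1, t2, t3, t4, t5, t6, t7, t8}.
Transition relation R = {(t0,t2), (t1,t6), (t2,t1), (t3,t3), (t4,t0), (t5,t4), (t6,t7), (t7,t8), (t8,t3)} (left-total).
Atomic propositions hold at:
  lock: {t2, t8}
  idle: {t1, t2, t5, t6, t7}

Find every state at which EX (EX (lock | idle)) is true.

{t0, t1, t2, t4, t6}

Sat(lock | idle) = {t1, t2, t5, t6, t7, t8}
Sat(EX (lock | idle)) = {s : some successor in {t1, t2, t5, t6, t7, t8}} = {t0, t1, t2, t6, t7}
Sat(EX (EX (lock | idle))) = {s : some successor in {t0, t1, t2, t6, t7}} = {t0, t1, t2, t4, t6}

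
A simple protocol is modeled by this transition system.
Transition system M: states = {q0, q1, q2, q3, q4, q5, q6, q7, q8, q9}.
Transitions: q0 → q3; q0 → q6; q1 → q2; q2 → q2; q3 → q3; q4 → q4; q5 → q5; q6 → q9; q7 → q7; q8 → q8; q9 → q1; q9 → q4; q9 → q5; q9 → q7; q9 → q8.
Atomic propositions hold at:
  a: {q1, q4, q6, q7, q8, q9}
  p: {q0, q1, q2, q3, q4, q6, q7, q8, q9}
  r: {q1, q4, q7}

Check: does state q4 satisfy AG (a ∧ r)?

Yes

Sat(a ∧ r) = {q1, q4, q7}
AG (a ∧ r): greatest fixpoint, start Z0 = {q1, q4, q7}, keep only states in Sat with every successor in Z. Z1 = {q4, q7}; fixed.
Sat(AG (a ∧ r)) = {q4, q7}
q4 ∈ Sat(AG (a ∧ r)) = {q4, q7}, so the formula holds at q4.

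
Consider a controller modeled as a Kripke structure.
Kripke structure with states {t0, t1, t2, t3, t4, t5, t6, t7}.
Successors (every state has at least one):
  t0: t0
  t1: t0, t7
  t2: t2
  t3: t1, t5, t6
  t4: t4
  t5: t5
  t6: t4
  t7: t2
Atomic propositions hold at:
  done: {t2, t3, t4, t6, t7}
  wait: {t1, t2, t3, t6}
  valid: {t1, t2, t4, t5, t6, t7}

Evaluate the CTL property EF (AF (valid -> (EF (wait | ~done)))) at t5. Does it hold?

Sat(~done) = {t0, t1, t5}
Sat(wait | ~done) = {t0, t1, t2, t3, t5, t6}
EF (wait | ~done): least fixpoint, start Z0 = {t0, t1, t2, t3, t5, t6}, add states with some successor in Z. Z1 = {t0, t1, t2, t3, t5, t6, t7}; fixed.
Sat(EF (wait | ~done)) = {t0, t1, t2, t3, t5, t6, t7}
Sat(valid -> (EF (wait | ~done))) = {t0, t1, t2, t3, t5, t6, t7}
AF (valid -> (EF (wait | ~done))): least fixpoint, start Z0 = {t0, t1, t2, t3, t5, t6, t7}, add states with every successor in Z. Already a fixed point.
Sat(AF (valid -> (EF (wait | ~done)))) = {t0, t1, t2, t3, t5, t6, t7}
EF (AF (valid -> (EF (wait | ~done)))): least fixpoint, start Z0 = {t0, t1, t2, t3, t5, t6, t7}, add states with some successor in Z. Already a fixed point.
Sat(EF (AF (valid -> (EF (wait | ~done))))) = {t0, t1, t2, t3, t5, t6, t7}
t5 ∈ Sat(EF (AF (valid -> (EF (wait | ~done))))) = {t0, t1, t2, t3, t5, t6, t7}, so the formula holds at t5.

Yes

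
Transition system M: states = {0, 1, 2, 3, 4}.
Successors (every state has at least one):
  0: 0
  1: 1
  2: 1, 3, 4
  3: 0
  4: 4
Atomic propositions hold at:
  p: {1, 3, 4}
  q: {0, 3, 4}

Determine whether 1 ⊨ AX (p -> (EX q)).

No

Sat(EX q) = {s : some successor in {0, 3, 4}} = {0, 2, 3, 4}
Sat(p -> (EX q)) = {0, 2, 3, 4}
Sat(AX (p -> (EX q))) = {s : every successor in {0, 2, 3, 4}} = {0, 3, 4}
1 ∉ Sat(AX (p -> (EX q))) = {0, 3, 4}, so the formula does not hold at 1.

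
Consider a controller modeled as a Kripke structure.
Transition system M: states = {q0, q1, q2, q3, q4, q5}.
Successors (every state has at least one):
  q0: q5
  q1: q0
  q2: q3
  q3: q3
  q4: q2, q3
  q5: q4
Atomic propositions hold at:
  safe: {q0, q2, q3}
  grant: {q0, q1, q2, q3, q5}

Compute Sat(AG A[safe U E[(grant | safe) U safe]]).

{q2, q3}

Sat(grant | safe) = {q0, q1, q2, q3, q5}
E[(grant | safe) U safe]: least fixpoint, start Z0 = Sat(safe) = {q0, q2, q3}, add states in Sat(grant | safe) with some successor in Z. Z1 = {q0, q1, q2, q3}; fixed.
Sat(E[(grant | safe) U safe]) = {q0, q1, q2, q3}
A[safe U E[(grant | safe) U safe]]: least fixpoint, start Z0 = Sat(E[(grant | safe) U safe]) = {q0, q1, q2, q3}, add states in Sat(safe) with every successor in Z. Already a fixed point.
Sat(A[safe U E[(grant | safe) U safe]]) = {q0, q1, q2, q3}
AG A[safe U E[(grant | safe) U safe]]: greatest fixpoint, start Z0 = {q0, q1, q2, q3}, keep only states in Sat with every successor in Z. Z1 = {q1, q2, q3}; Z2 = {q2, q3}; fixed.
Sat(AG A[safe U E[(grant | safe) U safe]]) = {q2, q3}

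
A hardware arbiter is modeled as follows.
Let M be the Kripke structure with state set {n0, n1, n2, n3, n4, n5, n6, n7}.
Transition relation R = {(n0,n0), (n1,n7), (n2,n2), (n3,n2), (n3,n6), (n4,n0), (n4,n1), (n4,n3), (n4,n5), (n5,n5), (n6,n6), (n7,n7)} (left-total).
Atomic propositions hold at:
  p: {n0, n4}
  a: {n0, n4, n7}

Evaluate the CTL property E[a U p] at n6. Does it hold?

No

E[a U p]: least fixpoint, start Z0 = Sat(p) = {n0, n4}, add states in Sat(a) with some successor in Z. Already a fixed point.
Sat(E[a U p]) = {n0, n4}
n6 ∉ Sat(E[a U p]) = {n0, n4}, so the formula does not hold at n6.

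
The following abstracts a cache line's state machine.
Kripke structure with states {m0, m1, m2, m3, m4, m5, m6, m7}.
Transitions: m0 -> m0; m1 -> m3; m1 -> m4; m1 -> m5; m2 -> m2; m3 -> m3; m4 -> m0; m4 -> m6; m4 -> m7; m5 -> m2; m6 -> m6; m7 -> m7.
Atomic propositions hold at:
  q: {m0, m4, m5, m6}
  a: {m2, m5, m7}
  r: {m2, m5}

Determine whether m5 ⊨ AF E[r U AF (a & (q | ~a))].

Sat(~a) = {m0, m1, m3, m4, m6}
Sat(q | ~a) = {m0, m1, m3, m4, m5, m6}
Sat(a & (q | ~a)) = {m5}
AF (a & (q | ~a)): least fixpoint, start Z0 = {m5}, add states with every successor in Z. Already a fixed point.
Sat(AF (a & (q | ~a))) = {m5}
E[r U AF (a & (q | ~a))]: least fixpoint, start Z0 = Sat(AF (a & (q | ~a))) = {m5}, add states in Sat(r) with some successor in Z. Already a fixed point.
Sat(E[r U AF (a & (q | ~a))]) = {m5}
AF E[r U AF (a & (q | ~a))]: least fixpoint, start Z0 = {m5}, add states with every successor in Z. Already a fixed point.
Sat(AF E[r U AF (a & (q | ~a))]) = {m5}
m5 ∈ Sat(AF E[r U AF (a & (q | ~a))]) = {m5}, so the formula holds at m5.

Yes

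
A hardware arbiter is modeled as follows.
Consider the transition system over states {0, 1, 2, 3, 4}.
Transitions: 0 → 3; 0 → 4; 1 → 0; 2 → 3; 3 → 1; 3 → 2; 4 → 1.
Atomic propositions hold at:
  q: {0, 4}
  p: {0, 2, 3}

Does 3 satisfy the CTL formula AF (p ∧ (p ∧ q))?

Sat(p ∧ q) = {0}
Sat(p ∧ (p ∧ q)) = {0}
AF (p ∧ (p ∧ q)): least fixpoint, start Z0 = {0}, add states with every successor in Z. Z1 = {0, 1}; Z2 = {0, 1, 4}; fixed.
Sat(AF (p ∧ (p ∧ q))) = {0, 1, 4}
3 ∉ Sat(AF (p ∧ (p ∧ q))) = {0, 1, 4}, so the formula does not hold at 3.

No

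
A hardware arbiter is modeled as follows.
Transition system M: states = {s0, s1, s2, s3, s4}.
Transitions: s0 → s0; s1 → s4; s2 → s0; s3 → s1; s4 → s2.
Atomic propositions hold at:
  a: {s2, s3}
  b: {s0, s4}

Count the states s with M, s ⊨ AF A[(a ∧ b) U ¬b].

4

Sat(a ∧ b) = ∅
Sat(¬b) = {s1, s2, s3}
A[(a ∧ b) U ¬b]: least fixpoint, start Z0 = Sat(¬b) = {s1, s2, s3}, add states in Sat(a ∧ b) with every successor in Z. Already a fixed point.
Sat(A[(a ∧ b) U ¬b]) = {s1, s2, s3}
AF A[(a ∧ b) U ¬b]: least fixpoint, start Z0 = {s1, s2, s3}, add states with every successor in Z. Z1 = {s1, s2, s3, s4}; fixed.
Sat(AF A[(a ∧ b) U ¬b]) = {s1, s2, s3, s4}
|Sat(AF A[(a ∧ b) U ¬b])| = |{s1, s2, s3, s4}| = 4.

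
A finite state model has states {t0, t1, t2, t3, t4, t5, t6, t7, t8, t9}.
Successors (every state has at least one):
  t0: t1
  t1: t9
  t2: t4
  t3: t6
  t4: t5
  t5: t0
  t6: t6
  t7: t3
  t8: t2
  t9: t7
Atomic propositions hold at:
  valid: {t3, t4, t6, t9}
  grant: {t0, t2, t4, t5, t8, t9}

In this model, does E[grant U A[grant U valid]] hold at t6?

A[grant U valid]: least fixpoint, start Z0 = Sat(valid) = {t3, t4, t6, t9}, add states in Sat(grant) with every successor in Z. Z1 = {t2, t3, t4, t6, t9}; Z2 = {t2, t3, t4, t6, t8, t9}; fixed.
Sat(A[grant U valid]) = {t2, t3, t4, t6, t8, t9}
E[grant U A[grant U valid]]: least fixpoint, start Z0 = Sat(A[grant U valid]) = {t2, t3, t4, t6, t8, t9}, add states in Sat(grant) with some successor in Z. Already a fixed point.
Sat(E[grant U A[grant U valid]]) = {t2, t3, t4, t6, t8, t9}
t6 ∈ Sat(E[grant U A[grant U valid]]) = {t2, t3, t4, t6, t8, t9}, so the formula holds at t6.

Yes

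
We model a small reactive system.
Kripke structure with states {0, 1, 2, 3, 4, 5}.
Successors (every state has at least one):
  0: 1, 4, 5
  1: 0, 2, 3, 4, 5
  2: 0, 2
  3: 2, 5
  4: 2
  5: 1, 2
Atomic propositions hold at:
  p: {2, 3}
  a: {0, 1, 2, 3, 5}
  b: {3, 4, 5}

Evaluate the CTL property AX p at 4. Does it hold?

Yes

Sat(AX p) = {s : every successor in {2, 3}} = {4}
4 ∈ Sat(AX p) = {4}, so the formula holds at 4.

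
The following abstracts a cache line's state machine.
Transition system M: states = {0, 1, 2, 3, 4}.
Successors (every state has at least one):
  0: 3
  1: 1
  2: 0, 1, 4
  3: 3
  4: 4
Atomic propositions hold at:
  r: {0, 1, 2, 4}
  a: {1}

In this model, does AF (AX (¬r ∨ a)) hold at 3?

Yes

Sat(¬r) = {3}
Sat(¬r ∨ a) = {1, 3}
Sat(AX (¬r ∨ a)) = {s : every successor in {1, 3}} = {0, 1, 3}
AF (AX (¬r ∨ a)): least fixpoint, start Z0 = {0, 1, 3}, add states with every successor in Z. Already a fixed point.
Sat(AF (AX (¬r ∨ a))) = {0, 1, 3}
3 ∈ Sat(AF (AX (¬r ∨ a))) = {0, 1, 3}, so the formula holds at 3.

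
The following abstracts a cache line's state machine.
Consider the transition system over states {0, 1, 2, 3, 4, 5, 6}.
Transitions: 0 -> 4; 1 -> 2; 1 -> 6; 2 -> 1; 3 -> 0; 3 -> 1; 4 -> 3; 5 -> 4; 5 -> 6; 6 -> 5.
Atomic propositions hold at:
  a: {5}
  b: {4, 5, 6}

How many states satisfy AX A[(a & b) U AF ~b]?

4

Sat(a & b) = {5}
Sat(~b) = {0, 1, 2, 3}
AF ~b: least fixpoint, start Z0 = {0, 1, 2, 3}, add states with every successor in Z. Z1 = {0, 1, 2, 3, 4}; fixed.
Sat(AF ~b) = {0, 1, 2, 3, 4}
A[(a & b) U AF ~b]: least fixpoint, start Z0 = Sat(AF ~b) = {0, 1, 2, 3, 4}, add states in Sat(a & b) with every successor in Z. Already a fixed point.
Sat(A[(a & b) U AF ~b]) = {0, 1, 2, 3, 4}
Sat(AX A[(a & b) U AF ~b]) = {s : every successor in {0, 1, 2, 3, 4}} = {0, 2, 3, 4}
|Sat(AX A[(a & b) U AF ~b])| = |{0, 2, 3, 4}| = 4.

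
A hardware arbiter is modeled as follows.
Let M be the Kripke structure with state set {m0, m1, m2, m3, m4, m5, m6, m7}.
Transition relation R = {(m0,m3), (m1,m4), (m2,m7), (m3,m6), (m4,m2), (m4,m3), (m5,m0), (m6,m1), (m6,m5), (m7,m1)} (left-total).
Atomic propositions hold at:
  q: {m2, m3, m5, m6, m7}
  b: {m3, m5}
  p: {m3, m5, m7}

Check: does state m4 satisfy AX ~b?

No

Sat(~b) = {m0, m1, m2, m4, m6, m7}
Sat(AX ~b) = {s : every successor in {m0, m1, m2, m4, m6, m7}} = {m1, m2, m3, m5, m7}
m4 ∉ Sat(AX ~b) = {m1, m2, m3, m5, m7}, so the formula does not hold at m4.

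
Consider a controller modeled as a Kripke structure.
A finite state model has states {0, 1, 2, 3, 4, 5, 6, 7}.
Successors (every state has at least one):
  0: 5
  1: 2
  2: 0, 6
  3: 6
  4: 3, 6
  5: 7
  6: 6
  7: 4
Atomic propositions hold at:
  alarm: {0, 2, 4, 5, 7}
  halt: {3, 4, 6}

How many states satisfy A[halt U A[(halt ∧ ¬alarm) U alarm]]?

Sat(¬alarm) = {1, 3, 6}
Sat(halt ∧ ¬alarm) = {3, 6}
A[(halt ∧ ¬alarm) U alarm]: least fixpoint, start Z0 = Sat(alarm) = {0, 2, 4, 5, 7}, add states in Sat(halt ∧ ¬alarm) with every successor in Z. Already a fixed point.
Sat(A[(halt ∧ ¬alarm) U alarm]) = {0, 2, 4, 5, 7}
A[halt U A[(halt ∧ ¬alarm) U alarm]]: least fixpoint, start Z0 = Sat(A[(halt ∧ ¬alarm) U alarm]) = {0, 2, 4, 5, 7}, add states in Sat(halt) with every successor in Z. Already a fixed point.
Sat(A[halt U A[(halt ∧ ¬alarm) U alarm]]) = {0, 2, 4, 5, 7}
|Sat(A[halt U A[(halt ∧ ¬alarm) U alarm]])| = |{0, 2, 4, 5, 7}| = 5.

5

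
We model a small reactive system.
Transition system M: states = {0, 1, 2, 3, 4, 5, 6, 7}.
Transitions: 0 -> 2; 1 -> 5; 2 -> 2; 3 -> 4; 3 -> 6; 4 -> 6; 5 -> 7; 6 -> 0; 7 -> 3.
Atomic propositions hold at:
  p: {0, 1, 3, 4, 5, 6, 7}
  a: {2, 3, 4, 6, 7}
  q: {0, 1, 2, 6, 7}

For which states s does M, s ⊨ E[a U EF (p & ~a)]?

Sat(~a) = {0, 1, 5}
Sat(p & ~a) = {0, 1, 5}
EF (p & ~a): least fixpoint, start Z0 = {0, 1, 5}, add states with some successor in Z. Z1 = {0, 1, 5, 6}; Z2 = {0, 1, 3, 4, 5, 6}; Z3 = {0, 1, 3, 4, 5, 6, 7}; fixed.
Sat(EF (p & ~a)) = {0, 1, 3, 4, 5, 6, 7}
E[a U EF (p & ~a)]: least fixpoint, start Z0 = Sat(EF (p & ~a)) = {0, 1, 3, 4, 5, 6, 7}, add states in Sat(a) with some successor in Z. Already a fixed point.
Sat(E[a U EF (p & ~a)]) = {0, 1, 3, 4, 5, 6, 7}

{0, 1, 3, 4, 5, 6, 7}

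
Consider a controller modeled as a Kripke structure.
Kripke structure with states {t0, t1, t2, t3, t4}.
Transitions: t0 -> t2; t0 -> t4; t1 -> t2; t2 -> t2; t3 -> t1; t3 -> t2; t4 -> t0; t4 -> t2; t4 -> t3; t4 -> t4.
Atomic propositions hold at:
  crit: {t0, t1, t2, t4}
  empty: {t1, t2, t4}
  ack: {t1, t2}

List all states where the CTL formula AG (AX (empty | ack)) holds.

Sat(empty | ack) = {t1, t2, t4}
Sat(AX (empty | ack)) = {s : every successor in {t1, t2, t4}} = {t0, t1, t2, t3}
AG (AX (empty | ack)): greatest fixpoint, start Z0 = {t0, t1, t2, t3}, keep only states in Sat with every successor in Z. Z1 = {t1, t2, t3}; fixed.
Sat(AG (AX (empty | ack))) = {t1, t2, t3}

{t1, t2, t3}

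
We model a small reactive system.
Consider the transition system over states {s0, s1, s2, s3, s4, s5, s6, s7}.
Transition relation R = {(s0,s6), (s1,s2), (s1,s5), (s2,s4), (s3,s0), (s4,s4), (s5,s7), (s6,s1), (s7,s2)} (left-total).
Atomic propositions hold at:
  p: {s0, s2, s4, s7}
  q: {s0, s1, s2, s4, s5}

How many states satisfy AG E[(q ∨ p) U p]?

5

Sat(q ∨ p) = {s0, s1, s2, s4, s5, s7}
E[(q ∨ p) U p]: least fixpoint, start Z0 = Sat(p) = {s0, s2, s4, s7}, add states in Sat(q ∨ p) with some successor in Z. Z1 = {s0, s1, s2, s4, s5, s7}; fixed.
Sat(E[(q ∨ p) U p]) = {s0, s1, s2, s4, s5, s7}
AG E[(q ∨ p) U p]: greatest fixpoint, start Z0 = {s0, s1, s2, s4, s5, s7}, keep only states in Sat with every successor in Z. Z1 = {s1, s2, s4, s5, s7}; fixed.
Sat(AG E[(q ∨ p) U p]) = {s1, s2, s4, s5, s7}
|Sat(AG E[(q ∨ p) U p])| = |{s1, s2, s4, s5, s7}| = 5.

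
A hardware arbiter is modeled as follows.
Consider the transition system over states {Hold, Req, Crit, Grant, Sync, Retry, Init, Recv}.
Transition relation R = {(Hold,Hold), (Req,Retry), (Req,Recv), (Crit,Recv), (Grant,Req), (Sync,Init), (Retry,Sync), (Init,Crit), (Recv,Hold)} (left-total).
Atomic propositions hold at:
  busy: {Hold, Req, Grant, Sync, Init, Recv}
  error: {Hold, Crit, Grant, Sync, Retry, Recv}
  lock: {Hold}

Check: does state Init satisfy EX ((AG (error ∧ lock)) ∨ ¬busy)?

Sat(error ∧ lock) = {Hold}
AG (error ∧ lock): greatest fixpoint, start Z0 = {Hold}, keep only states in Sat with every successor in Z. Already a fixed point.
Sat(AG (error ∧ lock)) = {Hold}
Sat(¬busy) = {Crit, Retry}
Sat((AG (error ∧ lock)) ∨ ¬busy) = {Hold, Crit, Retry}
Sat(EX ((AG (error ∧ lock)) ∨ ¬busy)) = {s : some successor in {Hold, Crit, Retry}} = {Hold, Req, Init, Recv}
Init ∈ Sat(EX ((AG (error ∧ lock)) ∨ ¬busy)) = {Hold, Req, Init, Recv}, so the formula holds at Init.

Yes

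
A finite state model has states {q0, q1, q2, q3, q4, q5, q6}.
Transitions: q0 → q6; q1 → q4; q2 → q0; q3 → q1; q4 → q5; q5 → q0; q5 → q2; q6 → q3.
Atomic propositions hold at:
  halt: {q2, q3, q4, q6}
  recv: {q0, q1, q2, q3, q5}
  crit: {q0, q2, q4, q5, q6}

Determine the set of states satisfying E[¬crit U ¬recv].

{q1, q3, q4, q6}

Sat(¬crit) = {q1, q3}
Sat(¬recv) = {q4, q6}
E[¬crit U ¬recv]: least fixpoint, start Z0 = Sat(¬recv) = {q4, q6}, add states in Sat(¬crit) with some successor in Z. Z1 = {q1, q4, q6}; Z2 = {q1, q3, q4, q6}; fixed.
Sat(E[¬crit U ¬recv]) = {q1, q3, q4, q6}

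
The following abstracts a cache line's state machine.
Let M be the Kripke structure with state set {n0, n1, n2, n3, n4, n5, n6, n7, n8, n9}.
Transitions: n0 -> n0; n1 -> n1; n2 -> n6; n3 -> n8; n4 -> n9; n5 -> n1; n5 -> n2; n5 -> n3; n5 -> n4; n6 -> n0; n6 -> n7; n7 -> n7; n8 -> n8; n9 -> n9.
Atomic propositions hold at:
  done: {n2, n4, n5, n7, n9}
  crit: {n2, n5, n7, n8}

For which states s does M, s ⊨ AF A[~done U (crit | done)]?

Sat(~done) = {n0, n1, n3, n6, n8}
Sat(crit | done) = {n2, n4, n5, n7, n8, n9}
A[~done U (crit | done)]: least fixpoint, start Z0 = Sat((crit | done)) = {n2, n4, n5, n7, n8, n9}, add states in Sat(~done) with every successor in Z. Z1 = {n2, n3, n4, n5, n7, n8, n9}; fixed.
Sat(A[~done U (crit | done)]) = {n2, n3, n4, n5, n7, n8, n9}
AF A[~done U (crit | done)]: least fixpoint, start Z0 = {n2, n3, n4, n5, n7, n8, n9}, add states with every successor in Z. Already a fixed point.
Sat(AF A[~done U (crit | done)]) = {n2, n3, n4, n5, n7, n8, n9}

{n2, n3, n4, n5, n7, n8, n9}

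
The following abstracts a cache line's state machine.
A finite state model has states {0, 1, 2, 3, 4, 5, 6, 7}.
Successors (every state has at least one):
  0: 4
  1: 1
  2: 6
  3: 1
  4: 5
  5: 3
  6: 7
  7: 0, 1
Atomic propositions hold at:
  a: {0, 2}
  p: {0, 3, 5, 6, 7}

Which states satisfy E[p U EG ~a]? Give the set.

{0, 1, 3, 4, 5, 6, 7}

Sat(~a) = {1, 3, 4, 5, 6, 7}
EG ~a: greatest fixpoint, start Z0 = {1, 3, 4, 5, 6, 7}, keep only states in Sat with some successor in Z. Already a fixed point.
Sat(EG ~a) = {1, 3, 4, 5, 6, 7}
E[p U EG ~a]: least fixpoint, start Z0 = Sat(EG ~a) = {1, 3, 4, 5, 6, 7}, add states in Sat(p) with some successor in Z. Z1 = {0, 1, 3, 4, 5, 6, 7}; fixed.
Sat(E[p U EG ~a]) = {0, 1, 3, 4, 5, 6, 7}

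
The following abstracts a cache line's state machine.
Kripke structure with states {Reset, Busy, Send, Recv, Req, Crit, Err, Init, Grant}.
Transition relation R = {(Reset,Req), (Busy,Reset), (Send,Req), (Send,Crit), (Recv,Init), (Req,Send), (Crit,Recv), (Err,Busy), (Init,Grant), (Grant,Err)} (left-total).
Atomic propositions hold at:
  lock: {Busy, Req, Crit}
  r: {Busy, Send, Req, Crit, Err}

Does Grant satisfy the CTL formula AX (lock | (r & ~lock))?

Yes

Sat(~lock) = {Reset, Send, Recv, Err, Init, Grant}
Sat(r & ~lock) = {Send, Err}
Sat(lock | (r & ~lock)) = {Busy, Send, Req, Crit, Err}
Sat(AX (lock | (r & ~lock))) = {s : every successor in {Busy, Send, Req, Crit, Err}} = {Reset, Send, Req, Err, Grant}
Grant ∈ Sat(AX (lock | (r & ~lock))) = {Reset, Send, Req, Err, Grant}, so the formula holds at Grant.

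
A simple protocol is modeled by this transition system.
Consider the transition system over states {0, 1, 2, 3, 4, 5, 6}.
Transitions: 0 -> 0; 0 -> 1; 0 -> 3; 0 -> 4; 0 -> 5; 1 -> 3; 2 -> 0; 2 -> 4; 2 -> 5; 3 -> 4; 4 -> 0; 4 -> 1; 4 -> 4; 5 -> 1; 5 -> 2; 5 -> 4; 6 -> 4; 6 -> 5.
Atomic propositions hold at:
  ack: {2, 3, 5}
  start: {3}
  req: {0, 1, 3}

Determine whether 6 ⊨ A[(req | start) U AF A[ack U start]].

No

Sat(req | start) = {0, 1, 3}
A[ack U start]: least fixpoint, start Z0 = Sat(start) = {3}, add states in Sat(ack) with every successor in Z. Already a fixed point.
Sat(A[ack U start]) = {3}
AF A[ack U start]: least fixpoint, start Z0 = {3}, add states with every successor in Z. Z1 = {1, 3}; fixed.
Sat(AF A[ack U start]) = {1, 3}
A[(req | start) U AF A[ack U start]]: least fixpoint, start Z0 = Sat(AF A[ack U start]) = {1, 3}, add states in Sat(req | start) with every successor in Z. Already a fixed point.
Sat(A[(req | start) U AF A[ack U start]]) = {1, 3}
6 ∉ Sat(A[(req | start) U AF A[ack U start]]) = {1, 3}, so the formula does not hold at 6.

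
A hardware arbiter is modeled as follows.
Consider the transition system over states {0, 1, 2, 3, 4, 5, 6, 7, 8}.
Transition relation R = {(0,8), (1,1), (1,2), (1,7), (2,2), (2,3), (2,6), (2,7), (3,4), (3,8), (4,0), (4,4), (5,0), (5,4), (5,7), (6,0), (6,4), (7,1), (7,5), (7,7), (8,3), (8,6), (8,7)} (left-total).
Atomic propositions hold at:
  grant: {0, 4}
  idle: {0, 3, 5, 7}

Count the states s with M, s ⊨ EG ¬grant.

6

Sat(¬grant) = {1, 2, 3, 5, 6, 7, 8}
EG ¬grant: greatest fixpoint, start Z0 = {1, 2, 3, 5, 6, 7, 8}, keep only states in Sat with some successor in Z. Z1 = {1, 2, 3, 5, 7, 8}; fixed.
Sat(EG ¬grant) = {1, 2, 3, 5, 7, 8}
|Sat(EG ¬grant)| = |{1, 2, 3, 5, 7, 8}| = 6.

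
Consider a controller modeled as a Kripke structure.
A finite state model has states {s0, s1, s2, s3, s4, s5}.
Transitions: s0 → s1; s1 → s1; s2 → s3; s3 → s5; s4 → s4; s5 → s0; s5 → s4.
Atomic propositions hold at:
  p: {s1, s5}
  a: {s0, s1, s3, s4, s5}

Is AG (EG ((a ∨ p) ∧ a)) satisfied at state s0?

Yes

Sat(a ∨ p) = {s0, s1, s3, s4, s5}
Sat((a ∨ p) ∧ a) = {s0, s1, s3, s4, s5}
EG ((a ∨ p) ∧ a): greatest fixpoint, start Z0 = {s0, s1, s3, s4, s5}, keep only states in Sat with some successor in Z. Already a fixed point.
Sat(EG ((a ∨ p) ∧ a)) = {s0, s1, s3, s4, s5}
AG (EG ((a ∨ p) ∧ a)): greatest fixpoint, start Z0 = {s0, s1, s3, s4, s5}, keep only states in Sat with every successor in Z. Already a fixed point.
Sat(AG (EG ((a ∨ p) ∧ a))) = {s0, s1, s3, s4, s5}
s0 ∈ Sat(AG (EG ((a ∨ p) ∧ a))) = {s0, s1, s3, s4, s5}, so the formula holds at s0.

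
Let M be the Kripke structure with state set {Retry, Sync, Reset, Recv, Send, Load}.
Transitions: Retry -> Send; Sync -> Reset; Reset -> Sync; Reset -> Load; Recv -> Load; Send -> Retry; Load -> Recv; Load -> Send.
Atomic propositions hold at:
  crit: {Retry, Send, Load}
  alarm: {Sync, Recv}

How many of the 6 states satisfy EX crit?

5

Sat(EX crit) = {s : some successor in {Retry, Send, Load}} = {Retry, Reset, Recv, Send, Load}
|Sat(EX crit)| = |{Retry, Reset, Recv, Send, Load}| = 5.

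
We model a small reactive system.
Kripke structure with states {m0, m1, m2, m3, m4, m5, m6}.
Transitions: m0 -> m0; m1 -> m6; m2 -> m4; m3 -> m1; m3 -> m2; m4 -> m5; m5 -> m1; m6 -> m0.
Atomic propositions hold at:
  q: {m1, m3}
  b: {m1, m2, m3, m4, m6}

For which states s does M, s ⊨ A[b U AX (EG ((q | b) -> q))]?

{m0, m1, m6}

Sat(q | b) = {m1, m2, m3, m4, m6}
Sat((q | b) -> q) = {m0, m1, m3, m5}
EG ((q | b) -> q): greatest fixpoint, start Z0 = {m0, m1, m3, m5}, keep only states in Sat with some successor in Z. Z1 = {m0, m3, m5}; Z2 = {m0}; fixed.
Sat(EG ((q | b) -> q)) = {m0}
Sat(AX (EG ((q | b) -> q))) = {s : every successor in {m0}} = {m0, m6}
A[b U AX (EG ((q | b) -> q))]: least fixpoint, start Z0 = Sat(AX (EG ((q | b) -> q))) = {m0, m6}, add states in Sat(b) with every successor in Z. Z1 = {m0, m1, m6}; fixed.
Sat(A[b U AX (EG ((q | b) -> q))]) = {m0, m1, m6}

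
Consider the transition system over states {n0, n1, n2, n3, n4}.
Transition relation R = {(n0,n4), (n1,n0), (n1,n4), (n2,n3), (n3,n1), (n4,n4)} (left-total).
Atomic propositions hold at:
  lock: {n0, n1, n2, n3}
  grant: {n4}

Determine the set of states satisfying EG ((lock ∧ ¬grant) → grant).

{n4}

Sat(¬grant) = {n0, n1, n2, n3}
Sat(lock ∧ ¬grant) = {n0, n1, n2, n3}
Sat((lock ∧ ¬grant) → grant) = {n4}
EG ((lock ∧ ¬grant) → grant): greatest fixpoint, start Z0 = {n4}, keep only states in Sat with some successor in Z. Already a fixed point.
Sat(EG ((lock ∧ ¬grant) → grant)) = {n4}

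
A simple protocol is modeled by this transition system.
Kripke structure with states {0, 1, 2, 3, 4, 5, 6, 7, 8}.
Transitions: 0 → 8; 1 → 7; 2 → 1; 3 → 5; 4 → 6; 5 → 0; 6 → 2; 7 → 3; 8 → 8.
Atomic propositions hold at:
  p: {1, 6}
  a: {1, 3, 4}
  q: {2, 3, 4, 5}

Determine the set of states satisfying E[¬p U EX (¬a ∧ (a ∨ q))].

Sat(¬p) = {0, 2, 3, 4, 5, 7, 8}
Sat(¬a) = {0, 2, 5, 6, 7, 8}
Sat(a ∨ q) = {1, 2, 3, 4, 5}
Sat(¬a ∧ (a ∨ q)) = {2, 5}
Sat(EX (¬a ∧ (a ∨ q))) = {s : some successor in {2, 5}} = {3, 6}
E[¬p U EX (¬a ∧ (a ∨ q))]: least fixpoint, start Z0 = Sat(EX (¬a ∧ (a ∨ q))) = {3, 6}, add states in Sat(¬p) with some successor in Z. Z1 = {3, 4, 6, 7}; fixed.
Sat(E[¬p U EX (¬a ∧ (a ∨ q))]) = {3, 4, 6, 7}

{3, 4, 6, 7}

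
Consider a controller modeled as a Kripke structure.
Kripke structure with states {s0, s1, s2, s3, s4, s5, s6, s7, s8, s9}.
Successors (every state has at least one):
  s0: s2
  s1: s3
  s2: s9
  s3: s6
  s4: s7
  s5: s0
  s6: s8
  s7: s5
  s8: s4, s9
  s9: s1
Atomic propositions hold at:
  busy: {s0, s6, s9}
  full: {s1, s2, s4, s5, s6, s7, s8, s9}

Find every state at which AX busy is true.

Sat(AX busy) = {s : every successor in {s0, s6, s9}} = {s2, s3, s5}

{s2, s3, s5}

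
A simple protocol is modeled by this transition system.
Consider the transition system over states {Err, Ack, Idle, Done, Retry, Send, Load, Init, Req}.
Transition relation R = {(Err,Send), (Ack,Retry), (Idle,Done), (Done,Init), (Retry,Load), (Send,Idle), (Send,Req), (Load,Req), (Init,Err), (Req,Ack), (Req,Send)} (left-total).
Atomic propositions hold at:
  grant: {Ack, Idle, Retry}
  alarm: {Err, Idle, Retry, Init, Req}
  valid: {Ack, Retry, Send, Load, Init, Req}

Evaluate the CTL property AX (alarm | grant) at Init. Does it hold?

Yes

Sat(alarm | grant) = {Err, Ack, Idle, Retry, Init, Req}
Sat(AX (alarm | grant)) = {s : every successor in {Err, Ack, Idle, Retry, Init, Req}} = {Ack, Done, Send, Load, Init}
Init ∈ Sat(AX (alarm | grant)) = {Ack, Done, Send, Load, Init}, so the formula holds at Init.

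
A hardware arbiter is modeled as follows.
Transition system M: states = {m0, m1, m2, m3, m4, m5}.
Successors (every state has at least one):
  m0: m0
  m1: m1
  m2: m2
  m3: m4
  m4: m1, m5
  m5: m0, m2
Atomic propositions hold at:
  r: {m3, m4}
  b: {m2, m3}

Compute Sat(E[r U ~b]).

{m0, m1, m3, m4, m5}

Sat(~b) = {m0, m1, m4, m5}
E[r U ~b]: least fixpoint, start Z0 = Sat(~b) = {m0, m1, m4, m5}, add states in Sat(r) with some successor in Z. Z1 = {m0, m1, m3, m4, m5}; fixed.
Sat(E[r U ~b]) = {m0, m1, m3, m4, m5}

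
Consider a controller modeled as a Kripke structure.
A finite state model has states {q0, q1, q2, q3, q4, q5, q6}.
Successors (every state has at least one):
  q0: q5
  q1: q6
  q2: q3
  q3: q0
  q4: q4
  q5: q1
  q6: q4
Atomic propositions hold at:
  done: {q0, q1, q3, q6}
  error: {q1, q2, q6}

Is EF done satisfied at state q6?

EF done: least fixpoint, start Z0 = {q0, q1, q3, q6}, add states with some successor in Z. Z1 = {q0, q1, q2, q3, q5, q6}; fixed.
Sat(EF done) = {q0, q1, q2, q3, q5, q6}
q6 ∈ Sat(EF done) = {q0, q1, q2, q3, q5, q6}, so the formula holds at q6.

Yes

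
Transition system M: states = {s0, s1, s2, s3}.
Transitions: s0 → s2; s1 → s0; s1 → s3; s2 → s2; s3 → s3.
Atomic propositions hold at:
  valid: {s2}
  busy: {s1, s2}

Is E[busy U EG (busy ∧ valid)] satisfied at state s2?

Sat(busy ∧ valid) = {s2}
EG (busy ∧ valid): greatest fixpoint, start Z0 = {s2}, keep only states in Sat with some successor in Z. Already a fixed point.
Sat(EG (busy ∧ valid)) = {s2}
E[busy U EG (busy ∧ valid)]: least fixpoint, start Z0 = Sat(EG (busy ∧ valid)) = {s2}, add states in Sat(busy) with some successor in Z. Already a fixed point.
Sat(E[busy U EG (busy ∧ valid)]) = {s2}
s2 ∈ Sat(E[busy U EG (busy ∧ valid)]) = {s2}, so the formula holds at s2.

Yes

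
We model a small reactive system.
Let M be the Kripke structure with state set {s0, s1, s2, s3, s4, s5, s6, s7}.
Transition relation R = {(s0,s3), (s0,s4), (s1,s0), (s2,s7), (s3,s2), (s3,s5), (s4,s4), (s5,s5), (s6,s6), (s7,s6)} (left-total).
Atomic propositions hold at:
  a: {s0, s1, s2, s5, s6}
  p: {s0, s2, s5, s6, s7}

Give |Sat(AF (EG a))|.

5

EG a: greatest fixpoint, start Z0 = {s0, s1, s2, s5, s6}, keep only states in Sat with some successor in Z. Z1 = {s1, s5, s6}; Z2 = {s5, s6}; fixed.
Sat(EG a) = {s5, s6}
AF (EG a): least fixpoint, start Z0 = {s5, s6}, add states with every successor in Z. Z1 = {s5, s6, s7}; Z2 = {s2, s5, s6, s7}; Z3 = {s2, s3, s5, s6, s7}; fixed.
Sat(AF (EG a)) = {s2, s3, s5, s6, s7}
|Sat(AF (EG a))| = |{s2, s3, s5, s6, s7}| = 5.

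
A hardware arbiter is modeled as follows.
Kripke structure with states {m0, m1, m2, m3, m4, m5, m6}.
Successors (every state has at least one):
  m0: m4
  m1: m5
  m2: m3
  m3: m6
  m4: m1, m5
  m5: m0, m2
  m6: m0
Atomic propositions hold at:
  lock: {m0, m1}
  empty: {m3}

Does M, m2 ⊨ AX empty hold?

Yes

Sat(AX empty) = {s : every successor in {m3}} = {m2}
m2 ∈ Sat(AX empty) = {m2}, so the formula holds at m2.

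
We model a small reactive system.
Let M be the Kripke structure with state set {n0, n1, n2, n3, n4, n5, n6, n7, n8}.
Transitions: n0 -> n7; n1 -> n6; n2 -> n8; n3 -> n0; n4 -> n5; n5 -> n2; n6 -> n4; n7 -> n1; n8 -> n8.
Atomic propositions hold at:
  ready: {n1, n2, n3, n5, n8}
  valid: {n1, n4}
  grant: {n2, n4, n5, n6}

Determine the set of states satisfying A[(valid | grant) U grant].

{n1, n2, n4, n5, n6}

Sat(valid | grant) = {n1, n2, n4, n5, n6}
A[(valid | grant) U grant]: least fixpoint, start Z0 = Sat(grant) = {n2, n4, n5, n6}, add states in Sat(valid | grant) with every successor in Z. Z1 = {n1, n2, n4, n5, n6}; fixed.
Sat(A[(valid | grant) U grant]) = {n1, n2, n4, n5, n6}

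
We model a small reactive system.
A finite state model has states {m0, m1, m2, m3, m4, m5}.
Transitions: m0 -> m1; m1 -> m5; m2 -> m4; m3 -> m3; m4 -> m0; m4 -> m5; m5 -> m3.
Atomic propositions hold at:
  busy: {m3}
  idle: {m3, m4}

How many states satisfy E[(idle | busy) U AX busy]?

Sat(idle | busy) = {m3, m4}
Sat(AX busy) = {s : every successor in {m3}} = {m3, m5}
E[(idle | busy) U AX busy]: least fixpoint, start Z0 = Sat(AX busy) = {m3, m5}, add states in Sat(idle | busy) with some successor in Z. Z1 = {m3, m4, m5}; fixed.
Sat(E[(idle | busy) U AX busy]) = {m3, m4, m5}
|Sat(E[(idle | busy) U AX busy])| = |{m3, m4, m5}| = 3.

3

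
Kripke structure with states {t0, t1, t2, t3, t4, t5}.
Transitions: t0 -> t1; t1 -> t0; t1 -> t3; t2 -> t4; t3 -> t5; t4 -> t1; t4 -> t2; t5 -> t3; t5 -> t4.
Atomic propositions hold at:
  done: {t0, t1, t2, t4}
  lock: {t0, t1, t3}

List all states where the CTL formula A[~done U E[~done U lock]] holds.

Sat(~done) = {t3, t5}
E[~done U lock]: least fixpoint, start Z0 = Sat(lock) = {t0, t1, t3}, add states in Sat(~done) with some successor in Z. Z1 = {t0, t1, t3, t5}; fixed.
Sat(E[~done U lock]) = {t0, t1, t3, t5}
A[~done U E[~done U lock]]: least fixpoint, start Z0 = Sat(E[~done U lock]) = {t0, t1, t3, t5}, add states in Sat(~done) with every successor in Z. Already a fixed point.
Sat(A[~done U E[~done U lock]]) = {t0, t1, t3, t5}

{t0, t1, t3, t5}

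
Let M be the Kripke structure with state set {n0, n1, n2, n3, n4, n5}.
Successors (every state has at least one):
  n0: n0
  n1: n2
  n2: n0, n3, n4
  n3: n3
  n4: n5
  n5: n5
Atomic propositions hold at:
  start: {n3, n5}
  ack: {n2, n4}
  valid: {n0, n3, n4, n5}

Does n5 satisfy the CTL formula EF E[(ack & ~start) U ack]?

No

Sat(~start) = {n0, n1, n2, n4}
Sat(ack & ~start) = {n2, n4}
E[(ack & ~start) U ack]: least fixpoint, start Z0 = Sat(ack) = {n2, n4}, add states in Sat(ack & ~start) with some successor in Z. Already a fixed point.
Sat(E[(ack & ~start) U ack]) = {n2, n4}
EF E[(ack & ~start) U ack]: least fixpoint, start Z0 = {n2, n4}, add states with some successor in Z. Z1 = {n1, n2, n4}; fixed.
Sat(EF E[(ack & ~start) U ack]) = {n1, n2, n4}
n5 ∉ Sat(EF E[(ack & ~start) U ack]) = {n1, n2, n4}, so the formula does not hold at n5.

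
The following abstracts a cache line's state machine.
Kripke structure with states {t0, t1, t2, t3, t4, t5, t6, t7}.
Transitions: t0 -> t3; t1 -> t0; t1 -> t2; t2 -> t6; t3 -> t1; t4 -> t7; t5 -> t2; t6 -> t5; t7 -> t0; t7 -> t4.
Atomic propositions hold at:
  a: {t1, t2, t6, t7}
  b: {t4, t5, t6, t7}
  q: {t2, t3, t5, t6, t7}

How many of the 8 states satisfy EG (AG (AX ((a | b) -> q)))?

3

Sat(a | b) = {t1, t2, t4, t5, t6, t7}
Sat((a | b) -> q) = {t0, t2, t3, t5, t6, t7}
Sat(AX ((a | b) -> q)) = {s : every successor in {t0, t2, t3, t5, t6, t7}} = {t0, t1, t2, t4, t5, t6}
AG (AX ((a | b) -> q)): greatest fixpoint, start Z0 = {t0, t1, t2, t4, t5, t6}, keep only states in Sat with every successor in Z. Z1 = {t1, t2, t5, t6}; Z2 = {t2, t5, t6}; fixed.
Sat(AG (AX ((a | b) -> q))) = {t2, t5, t6}
EG (AG (AX ((a | b) -> q))): greatest fixpoint, start Z0 = {t2, t5, t6}, keep only states in Sat with some successor in Z. Already a fixed point.
Sat(EG (AG (AX ((a | b) -> q)))) = {t2, t5, t6}
|Sat(EG (AG (AX ((a | b) -> q))))| = |{t2, t5, t6}| = 3.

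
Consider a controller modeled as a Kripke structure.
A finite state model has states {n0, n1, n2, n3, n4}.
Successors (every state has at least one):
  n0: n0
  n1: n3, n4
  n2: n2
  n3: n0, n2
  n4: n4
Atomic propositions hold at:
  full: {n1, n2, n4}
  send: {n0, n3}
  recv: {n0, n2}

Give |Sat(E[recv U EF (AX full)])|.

Sat(AX full) = {s : every successor in {n1, n2, n4}} = {n2, n4}
EF (AX full): least fixpoint, start Z0 = {n2, n4}, add states with some successor in Z. Z1 = {n1, n2, n3, n4}; fixed.
Sat(EF (AX full)) = {n1, n2, n3, n4}
E[recv U EF (AX full)]: least fixpoint, start Z0 = Sat(EF (AX full)) = {n1, n2, n3, n4}, add states in Sat(recv) with some successor in Z. Already a fixed point.
Sat(E[recv U EF (AX full)]) = {n1, n2, n3, n4}
|Sat(E[recv U EF (AX full)])| = |{n1, n2, n3, n4}| = 4.

4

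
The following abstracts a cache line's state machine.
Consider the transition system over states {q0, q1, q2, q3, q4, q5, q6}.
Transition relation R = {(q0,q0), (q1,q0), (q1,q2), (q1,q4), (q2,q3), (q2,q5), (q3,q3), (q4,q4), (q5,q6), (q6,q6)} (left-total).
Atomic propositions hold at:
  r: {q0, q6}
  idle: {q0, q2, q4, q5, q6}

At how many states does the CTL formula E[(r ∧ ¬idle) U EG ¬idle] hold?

Sat(¬idle) = {q1, q3}
Sat(r ∧ ¬idle) = ∅
EG ¬idle: greatest fixpoint, start Z0 = {q1, q3}, keep only states in Sat with some successor in Z. Z1 = {q3}; fixed.
Sat(EG ¬idle) = {q3}
E[(r ∧ ¬idle) U EG ¬idle]: least fixpoint, start Z0 = Sat(EG ¬idle) = {q3}, add states in Sat(r ∧ ¬idle) with some successor in Z. Already a fixed point.
Sat(E[(r ∧ ¬idle) U EG ¬idle]) = {q3}
|Sat(E[(r ∧ ¬idle) U EG ¬idle])| = |{q3}| = 1.

1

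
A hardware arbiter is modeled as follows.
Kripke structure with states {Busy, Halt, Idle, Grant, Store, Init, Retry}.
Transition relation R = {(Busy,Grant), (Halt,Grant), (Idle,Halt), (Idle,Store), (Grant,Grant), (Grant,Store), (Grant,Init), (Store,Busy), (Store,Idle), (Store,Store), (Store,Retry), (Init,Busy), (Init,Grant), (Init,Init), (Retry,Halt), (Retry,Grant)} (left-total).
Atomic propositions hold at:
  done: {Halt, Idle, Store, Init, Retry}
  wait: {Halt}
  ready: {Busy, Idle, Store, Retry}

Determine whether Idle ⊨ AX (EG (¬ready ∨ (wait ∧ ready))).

No

Sat(¬ready) = {Halt, Grant, Init}
Sat(wait ∧ ready) = ∅
Sat(¬ready ∨ (wait ∧ ready)) = {Halt, Grant, Init}
EG (¬ready ∨ (wait ∧ ready)): greatest fixpoint, start Z0 = {Halt, Grant, Init}, keep only states in Sat with some successor in Z. Already a fixed point.
Sat(EG (¬ready ∨ (wait ∧ ready))) = {Halt, Grant, Init}
Sat(AX (EG (¬ready ∨ (wait ∧ ready)))) = {s : every successor in {Halt, Grant, Init}} = {Busy, Halt, Retry}
Idle ∉ Sat(AX (EG (¬ready ∨ (wait ∧ ready)))) = {Busy, Halt, Retry}, so the formula does not hold at Idle.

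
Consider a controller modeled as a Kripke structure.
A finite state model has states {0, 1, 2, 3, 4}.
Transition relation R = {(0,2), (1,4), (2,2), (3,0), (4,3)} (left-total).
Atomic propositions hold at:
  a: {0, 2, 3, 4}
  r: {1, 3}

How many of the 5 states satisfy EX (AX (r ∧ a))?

1

Sat(r ∧ a) = {3}
Sat(AX (r ∧ a)) = {s : every successor in {3}} = {4}
Sat(EX (AX (r ∧ a))) = {s : some successor in {4}} = {1}
|Sat(EX (AX (r ∧ a)))| = |{1}| = 1.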